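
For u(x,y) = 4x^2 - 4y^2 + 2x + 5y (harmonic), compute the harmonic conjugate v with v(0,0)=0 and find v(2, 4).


Step 1: v_x = -u_y = 8y - 5
Step 2: v_y = u_x = 8x + 2
Step 3: v = 8xy - 5x + 2y + C
Step 4: v(0,0) = 0 => C = 0
Step 5: v(2, 4) = 62

62


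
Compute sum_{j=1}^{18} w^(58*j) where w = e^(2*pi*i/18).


Step 1: The sum sum_{j=1}^{n} w^(k*j) equals n if n | k, else 0.
Step 2: Here n = 18, k = 58
Step 3: Does n divide k? 18 | 58 -> False
Step 4: Sum = 0

0


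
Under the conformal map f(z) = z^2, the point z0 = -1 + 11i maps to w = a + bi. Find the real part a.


Step 1: z0 = -1 + 11i
Step 2: z0^2 = (-1)^2 - 11^2 - 22i
Step 3: real part = 1 - 121 = -120

-120


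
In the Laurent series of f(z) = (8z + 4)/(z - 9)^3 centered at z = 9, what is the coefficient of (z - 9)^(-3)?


Step 1: Write the numerator in powers of (z - 9): 8z + 4 = 8(z - 9) + (8*9 + 4) = 8(z - 9) + 76
Step 2: Divide by (z - 9)^3: f(z) = 76(z - 9)^(-3) + 8(z - 9)^(-2)
Step 3: This finite sum is the Laurent series of f about z = 9.
Step 4: Coefficient of (z - 9)^(-3) = 8*9 + 4 = 76

76


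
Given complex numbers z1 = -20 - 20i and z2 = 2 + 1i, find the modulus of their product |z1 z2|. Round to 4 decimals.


Step 1: |z1| = sqrt((-20)^2 + (-20)^2) = sqrt(800)
Step 2: |z2| = sqrt(2^2 + 1^2) = sqrt(5)
Step 3: |z1*z2| = |z1|*|z2| = sqrt(800) * sqrt(5) = sqrt(800 * 5) = sqrt(4000)
Step 4: = 63.2456

63.2456


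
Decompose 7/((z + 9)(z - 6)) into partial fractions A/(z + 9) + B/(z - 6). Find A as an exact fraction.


Step 1: Multiply both sides by (z + 9) and set z = -9
Step 2: A = 7 / (-9 - 6)
Step 3: A = 7 / (-15)
Step 4: A = -7/15

-7/15


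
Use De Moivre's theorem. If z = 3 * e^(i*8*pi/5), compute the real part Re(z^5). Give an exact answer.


Step 1: By De Moivre's theorem, z^5 = 3^5 * e^(i*5*8*pi/5) = 243 * (cos(8*pi) + i*sin(8*pi))
Step 2: |z|^5 = 3^5 = 243
Step 3: Reduce the angle mod 2*pi: 8*pi - 8*pi = 0
Step 4: cos(0) = 1
Step 5: Re(z^5) = 243 * 1 = 243

243


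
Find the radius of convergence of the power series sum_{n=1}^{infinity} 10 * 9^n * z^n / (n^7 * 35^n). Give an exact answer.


Step 1: General term a_n = 10 * 9^n / (n^7 * 35^n)
Step 2: By the root test, |a_n|^(1/n) = 10^(1/n) * 9 / (n^(7/n) * 35) -> 9/35 as n -> infinity (since 10^(1/n) -> 1 and n^(7/n) -> 1)
Step 3: R = 1/lim|a_n|^(1/n) = 35/9

35/9


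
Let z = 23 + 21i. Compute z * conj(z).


Step 1: conj(z) = 23 - 21i
Step 2: z * conj(z) = 23^2 + 21^2
Step 3: = 529 + 441 = 970

970


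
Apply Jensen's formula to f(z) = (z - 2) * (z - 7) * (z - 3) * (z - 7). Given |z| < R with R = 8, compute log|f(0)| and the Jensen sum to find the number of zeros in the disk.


Jensen's formula: (1/2pi)*integral log|f(Re^it)|dt = log|f(0)| + sum_{|a_k|<R} log(R/|a_k|)
Step 1: f(0) = (-2) * (-7) * (-3) * (-7) = 294
Step 2: log|f(0)| = log|2| + log|7| + log|3| + log|7| = 5.6836
Step 3: Zeros inside |z| < 8: 2, 7, 3, 7
Step 4: Jensen sum = log(8/2) + log(8/7) + log(8/3) + log(8/7) = 2.6342
Step 5: n(R) = number of terms in the Jensen sum = count of zeros inside |z| < 8 = 4

4


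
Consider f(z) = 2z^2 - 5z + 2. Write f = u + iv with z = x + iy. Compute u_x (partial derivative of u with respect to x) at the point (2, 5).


Step 1: f(z) = 2(x+iy)^2 - 5(x+iy) + 2
Step 2: u = 2(x^2 - y^2) - 5x + 2
Step 3: u_x = 4x - 5
Step 4: At (2, 5): u_x = 8 - 5 = 3

3


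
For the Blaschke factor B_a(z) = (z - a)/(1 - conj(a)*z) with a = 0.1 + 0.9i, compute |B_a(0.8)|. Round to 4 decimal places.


Step 1: Numerator z0 - a = 0.8 - (0.1 + 0.9i) = 0.7 - 0.9i
Step 2: Denominator 1 - conj(a)*z0 = 1 - (0.1 - 0.9i)*0.8 = 0.92 + 0.72i
Step 3: |z0 - a|^2 = 0.7^2 + (-0.9)^2 = 1.3; |1 - conj(a)*z0|^2 = 0.92^2 + 0.72^2 = 1.3648
Step 4: |B_a(0.8)| = sqrt(1.3 / 1.3648) = sqrt(0.952521)
Step 5: = 0.976

0.976


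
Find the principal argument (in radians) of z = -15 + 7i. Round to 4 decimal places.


Step 1: z = -15 + 7i
Step 2: arg(z) = atan2(7, -15)
Step 3: arg(z) = 2.705

2.705


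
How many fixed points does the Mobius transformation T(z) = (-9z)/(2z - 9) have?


Step 1: Fixed points satisfy T(z) = z
Step 2: 2z^2 = 0
Step 3: Discriminant = 0^2 - 4*2*0 = 0
Step 4: Number of fixed points = 1

1


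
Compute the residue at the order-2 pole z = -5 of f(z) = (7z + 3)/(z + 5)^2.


Step 1: Pole of order 2 at z = -5
Step 2: Res = lim d/dz [(z + 5)^2 * f(z)] as z -> -5
Step 3: (z + 5)^2 * f(z) = 7z + 3
Step 4: d/dz[7z + 3] = 7

7


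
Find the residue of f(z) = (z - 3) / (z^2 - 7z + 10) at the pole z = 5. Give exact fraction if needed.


Step 1: Q(z) = z^2 - 7z + 10 = (z - 5)(z - 2)
Step 2: Q'(z) = 2z - 7
Step 3: Q'(5) = 3, P(5) = 2
Step 4: Res = P(5)/Q'(5) = 2/3 = 2/3

2/3


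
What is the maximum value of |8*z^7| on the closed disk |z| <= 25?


Step 1: On |z| = 25, |f(z)| = 8 * |z|^7 = 8 * 25^7
Step 2: By maximum modulus principle, maximum is on boundary.
Step 3: Maximum = 8 * 6103515625 = 48828125000

48828125000


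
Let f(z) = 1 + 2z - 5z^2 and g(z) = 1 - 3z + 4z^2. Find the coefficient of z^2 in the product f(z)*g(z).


Step 1: z^2 term in f*g comes from: (1)*(4z^2) + (2z)*(-3z) + (-5z^2)*(1)
Step 2: = 4 - 6 - 5
Step 3: = -7

-7


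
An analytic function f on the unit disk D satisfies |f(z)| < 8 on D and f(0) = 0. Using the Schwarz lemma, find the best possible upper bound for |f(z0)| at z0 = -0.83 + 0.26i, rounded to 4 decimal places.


Step 1: g = f/8 maps D -> D with g(0) = 0, so by the Schwarz lemma |g(z)| <= |z|, i.e. |f(z)| <= 8|z|; this is sharp (f(z) = 8z).
Step 2: |z0|^2 = (-0.83)^2 + 0.26^2 = 0.7565
Step 3: |z0| = sqrt(0.7565) = 0.86977
Step 4: Best bound = 8 * |z0| = 8 * 0.86977 = 6.9582

6.9582


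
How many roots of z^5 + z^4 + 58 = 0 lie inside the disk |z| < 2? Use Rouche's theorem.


Step 1: On |z| = 2 the three terms have sizes |z^5| = 2^5 = 32, |z^4| = 2^4 = 16, |58| = 58
Step 2: The dominant term is g(z) = 58; let h(z) = z^5 + z^4 so f = g + h
Step 3: On |z| = 2: |g| = 58 and |h| <= 32 + 16 = 48
Step 4: Since 58 > 48, |h| < |g| on |z| = 2, so by Rouche f has the same number of zeros as g inside |z| < 2
Step 5: g(z) = 58 is a nonzero constant with no zeros inside |z| < 2. Answer = 0

0


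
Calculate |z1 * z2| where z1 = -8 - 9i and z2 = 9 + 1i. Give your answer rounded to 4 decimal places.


Step 1: |z1| = sqrt((-8)^2 + (-9)^2) = sqrt(145)
Step 2: |z2| = sqrt(9^2 + 1^2) = sqrt(82)
Step 3: |z1*z2| = |z1|*|z2| = sqrt(145) * sqrt(82) = sqrt(145 * 82) = sqrt(11890)
Step 4: = 109.0413

109.0413


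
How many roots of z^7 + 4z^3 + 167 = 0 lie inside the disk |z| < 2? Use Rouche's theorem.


Step 1: On |z| = 2 the three terms have sizes |z^7| = 2^7 = 128, |4z^3| = 4*2^3 = 32, |167| = 167
Step 2: The dominant term is g(z) = 167; let h(z) = z^7 + 4z^3 so f = g + h
Step 3: On |z| = 2: |g| = 167 and |h| <= 128 + 32 = 160
Step 4: Since 167 > 160, |h| < |g| on |z| = 2, so by Rouche f has the same number of zeros as g inside |z| < 2
Step 5: g(z) = 167 is a nonzero constant with no zeros inside |z| < 2. Answer = 0

0


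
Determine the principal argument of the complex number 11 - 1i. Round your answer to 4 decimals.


Step 1: z = 11 - 1i
Step 2: arg(z) = atan2(-1, 11)
Step 3: arg(z) = -0.0907

-0.0907


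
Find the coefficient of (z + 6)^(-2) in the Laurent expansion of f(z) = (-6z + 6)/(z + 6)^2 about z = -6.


Step 1: Write the numerator in powers of (z + 6): -6z + 6 = -6(z + 6) + (-6*(-6) + 6) = -6(z + 6) + 42
Step 2: Divide by (z + 6)^2: f(z) = 42(z + 6)^(-2) - 6(z + 6)^(-1)
Step 3: This finite sum is the Laurent series of f about z = -6.
Step 4: Coefficient of (z + 6)^(-2) = -6*(-6) + 6 = 42

42


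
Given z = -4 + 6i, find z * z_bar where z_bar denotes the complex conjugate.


Step 1: conj(z) = -4 - 6i
Step 2: z * conj(z) = (-4)^2 + 6^2
Step 3: = 16 + 36 = 52

52


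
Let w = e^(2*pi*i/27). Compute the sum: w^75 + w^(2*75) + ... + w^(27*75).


Step 1: The sum sum_{j=1}^{n} w^(k*j) equals n if n | k, else 0.
Step 2: Here n = 27, k = 75
Step 3: Does n divide k? 27 | 75 -> False
Step 4: Sum = 0

0


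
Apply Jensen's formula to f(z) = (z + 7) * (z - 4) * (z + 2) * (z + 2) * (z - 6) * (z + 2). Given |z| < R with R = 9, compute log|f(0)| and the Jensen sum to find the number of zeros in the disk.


Jensen's formula: (1/2pi)*integral log|f(Re^it)|dt = log|f(0)| + sum_{|a_k|<R} log(R/|a_k|)
Step 1: f(0) = 7 * (-4) * 2 * 2 * (-6) * 2 = 1344
Step 2: log|f(0)| = log|-7| + log|4| + log|-2| + log|-2| + log|6| + log|-2| = 7.2034
Step 3: Zeros inside |z| < 9: -7, 4, -2, -2, 6, -2
Step 4: Jensen sum = log(9/7) + log(9/4) + log(9/2) + log(9/2) + log(9/6) + log(9/2) = 5.9799
Step 5: n(R) = number of terms in the Jensen sum = count of zeros inside |z| < 9 = 6

6


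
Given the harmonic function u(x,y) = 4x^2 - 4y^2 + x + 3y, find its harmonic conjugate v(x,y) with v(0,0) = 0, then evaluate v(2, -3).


Step 1: v_x = -u_y = 8y - 3
Step 2: v_y = u_x = 8x + 1
Step 3: v = 8xy - 3x + y + C
Step 4: v(0,0) = 0 => C = 0
Step 5: v(2, -3) = -57

-57


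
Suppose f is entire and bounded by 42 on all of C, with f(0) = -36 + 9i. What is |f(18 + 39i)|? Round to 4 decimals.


Step 1: By Liouville's theorem, a bounded entire function is constant.
Step 2: f(z) = f(0) = -36 + 9i for all z.
Step 3: |f(w)| = |-36 + 9i| = sqrt(1296 + 81)
Step 4: = 37.108

37.108


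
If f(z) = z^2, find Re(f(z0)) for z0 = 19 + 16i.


Step 1: z0 = 19 + 16i
Step 2: z0^2 = 19^2 - 16^2 + 608i
Step 3: real part = 361 - 256 = 105

105


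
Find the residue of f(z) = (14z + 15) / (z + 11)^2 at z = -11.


Step 1: Pole of order 2 at z = -11
Step 2: Res = lim d/dz [(z + 11)^2 * f(z)] as z -> -11
Step 3: (z + 11)^2 * f(z) = 14z + 15
Step 4: d/dz[14z + 15] = 14

14


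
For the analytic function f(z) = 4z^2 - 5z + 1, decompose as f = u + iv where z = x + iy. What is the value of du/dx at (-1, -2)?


Step 1: f(z) = 4(x+iy)^2 - 5(x+iy) + 1
Step 2: u = 4(x^2 - y^2) - 5x + 1
Step 3: u_x = 8x - 5
Step 4: At (-1, -2): u_x = -8 - 5 = -13

-13


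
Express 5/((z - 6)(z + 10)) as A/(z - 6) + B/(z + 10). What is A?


Step 1: Multiply both sides by (z - 6) and set z = 6
Step 2: A = 5 / (6 + 10)
Step 3: A = 5 / 16
Step 4: A = 5/16

5/16


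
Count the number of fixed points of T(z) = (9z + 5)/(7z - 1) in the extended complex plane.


Step 1: Fixed points satisfy T(z) = z
Step 2: 7z^2 - 10z - 5 = 0
Step 3: Discriminant = (-10)^2 - 4*7*(-5) = 240
Step 4: Number of fixed points = 2

2


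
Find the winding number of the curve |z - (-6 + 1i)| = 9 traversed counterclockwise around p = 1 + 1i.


Step 1: Center c = (-6, 1), radius = 9
Step 2: |p - c|^2 = 7^2 + 0^2 = 49
Step 3: r^2 = 81
Step 4: |p-c| < r so winding number = 1

1


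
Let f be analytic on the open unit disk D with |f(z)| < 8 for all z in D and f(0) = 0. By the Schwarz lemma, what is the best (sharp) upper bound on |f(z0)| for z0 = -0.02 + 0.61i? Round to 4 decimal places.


Step 1: g = f/8 maps D -> D with g(0) = 0, so by the Schwarz lemma |g(z)| <= |z|, i.e. |f(z)| <= 8|z|; this is sharp (f(z) = 8z).
Step 2: |z0|^2 = (-0.02)^2 + 0.61^2 = 0.3725
Step 3: |z0| = sqrt(0.3725) = 0.610328
Step 4: Best bound = 8 * |z0| = 8 * 0.610328 = 4.8826

4.8826


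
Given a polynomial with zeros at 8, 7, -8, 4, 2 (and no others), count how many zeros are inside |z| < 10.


Step 1: Check each root:
  z = 8: |8| = 8 < 10
  z = 7: |7| = 7 < 10
  z = -8: |-8| = 8 < 10
  z = 4: |4| = 4 < 10
  z = 2: |2| = 2 < 10
Step 2: Count = 5

5


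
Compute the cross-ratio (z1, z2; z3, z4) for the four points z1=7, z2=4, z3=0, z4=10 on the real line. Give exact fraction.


Step 1: (z1-z3)(z2-z4) = 7 * (-6) = -42
Step 2: (z1-z4)(z2-z3) = (-3) * 4 = -12
Step 3: Cross-ratio = 42/12 = 7/2

7/2


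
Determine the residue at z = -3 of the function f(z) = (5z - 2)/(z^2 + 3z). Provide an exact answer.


Step 1: Q(z) = z^2 + 3z = (z + 3)(z)
Step 2: Q'(z) = 2z + 3
Step 3: Q'(-3) = -3, P(-3) = -17
Step 4: Res = P(-3)/Q'(-3) = -17/(-3) = 17/3

17/3


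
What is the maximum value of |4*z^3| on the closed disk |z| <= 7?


Step 1: On |z| = 7, |f(z)| = 4 * |z|^3 = 4 * 7^3
Step 2: By maximum modulus principle, maximum is on boundary.
Step 3: Maximum = 4 * 343 = 1372

1372


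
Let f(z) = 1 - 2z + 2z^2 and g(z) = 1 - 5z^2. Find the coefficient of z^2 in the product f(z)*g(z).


Step 1: z^2 term in f*g comes from: (1)*(-5z^2) + (-2z)*(0) + (2z^2)*(1)
Step 2: = -5 + 0 + 2
Step 3: = -3

-3


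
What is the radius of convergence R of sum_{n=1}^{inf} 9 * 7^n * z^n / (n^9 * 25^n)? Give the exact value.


Step 1: General term a_n = 9 * 7^n / (n^9 * 25^n)
Step 2: By the root test, |a_n|^(1/n) = 9^(1/n) * 7 / (n^(9/n) * 25) -> 7/25 as n -> infinity (since 9^(1/n) -> 1 and n^(9/n) -> 1)
Step 3: R = 1/lim|a_n|^(1/n) = 25/7

25/7


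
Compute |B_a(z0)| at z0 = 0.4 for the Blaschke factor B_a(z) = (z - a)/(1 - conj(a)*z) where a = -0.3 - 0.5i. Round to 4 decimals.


Step 1: Numerator z0 - a = 0.4 - (-0.3 - 0.5i) = 0.7 + 0.5i
Step 2: Denominator 1 - conj(a)*z0 = 1 - (-0.3 + 0.5i)*0.4 = 1.12 - 0.2i
Step 3: |z0 - a|^2 = 0.7^2 + 0.5^2 = 0.74; |1 - conj(a)*z0|^2 = 1.12^2 + (-0.2)^2 = 1.2944
Step 4: |B_a(0.4)| = sqrt(0.74 / 1.2944) = sqrt(0.571693)
Step 5: = 0.7561

0.7561


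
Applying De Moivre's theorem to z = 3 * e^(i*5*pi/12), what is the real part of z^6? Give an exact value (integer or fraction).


Step 1: By De Moivre's theorem, z^6 = 3^6 * e^(i*6*5*pi/12) = 729 * (cos(5*pi/2) + i*sin(5*pi/2))
Step 2: |z|^6 = 3^6 = 729
Step 3: Reduce the angle mod 2*pi: 5*pi/2 - 2*pi = pi/2
Step 4: cos(pi/2) = 0
Step 5: Re(z^6) = 729 * 0 = 0

0


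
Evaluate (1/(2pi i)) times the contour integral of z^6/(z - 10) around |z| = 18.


Step 1: f(z) = z^6, a = 10 is inside |z| = 18
Step 2: By Cauchy integral formula: (1/(2pi*i)) * integral = f(a)
Step 3: f(10) = 10^6 = 1000000

1000000


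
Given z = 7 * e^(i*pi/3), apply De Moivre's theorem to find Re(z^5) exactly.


Step 1: By De Moivre's theorem, z^5 = 7^5 * e^(i*5*pi/3) = 16807 * (cos(5*pi/3) + i*sin(5*pi/3))
Step 2: |z|^5 = 7^5 = 16807
Step 3: The angle 5*pi/3 already lies in [0, 2*pi)
Step 4: cos(5*pi/3) = 1/2
Step 5: Re(z^5) = 16807 * 1/2 = 16807/2

16807/2


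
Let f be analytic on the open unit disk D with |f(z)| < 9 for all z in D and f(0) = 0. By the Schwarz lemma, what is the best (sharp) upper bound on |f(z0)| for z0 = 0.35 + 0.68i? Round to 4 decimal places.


Step 1: g = f/9 maps D -> D with g(0) = 0, so by the Schwarz lemma |g(z)| <= |z|, i.e. |f(z)| <= 9|z|; this is sharp (f(z) = 9z).
Step 2: |z0|^2 = 0.35^2 + 0.68^2 = 0.5849
Step 3: |z0| = sqrt(0.5849) = 0.764788
Step 4: Best bound = 9 * |z0| = 9 * 0.764788 = 6.8831

6.8831


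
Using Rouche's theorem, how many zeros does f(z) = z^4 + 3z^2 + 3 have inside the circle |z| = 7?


Step 1: On |z| = 7 the three terms have sizes |z^4| = 7^4 = 2401, |3z^2| = 3*7^2 = 147, |3| = 3
Step 2: The dominant term is g(z) = z^4; let h(z) = 3z^2 + 3 so f = g + h
Step 3: On |z| = 7: |g| = 2401 and |h| <= 147 + 3 = 150
Step 4: Since 2401 > 150, |h| < |g| on |z| = 7, so by Rouche f has the same number of zeros as g inside |z| < 7
Step 5: g(z) = z^4 has 4 zeros (all at the origin) inside |z| < 7. Answer = 4

4


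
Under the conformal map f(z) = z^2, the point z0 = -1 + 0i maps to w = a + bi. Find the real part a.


Step 1: z0 = -1 + 0i
Step 2: z0^2 = (-1)^2 - 0^2 + 0i
Step 3: real part = 1 - 0 = 1

1


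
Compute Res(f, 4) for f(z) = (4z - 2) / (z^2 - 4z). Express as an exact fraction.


Step 1: Q(z) = z^2 - 4z = (z - 4)(z)
Step 2: Q'(z) = 2z - 4
Step 3: Q'(4) = 4, P(4) = 14
Step 4: Res = P(4)/Q'(4) = 14/4 = 7/2

7/2


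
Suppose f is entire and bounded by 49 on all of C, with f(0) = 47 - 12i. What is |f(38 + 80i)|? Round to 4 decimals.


Step 1: By Liouville's theorem, a bounded entire function is constant.
Step 2: f(z) = f(0) = 47 - 12i for all z.
Step 3: |f(w)| = |47 - 12i| = sqrt(2209 + 144)
Step 4: = 48.5077

48.5077


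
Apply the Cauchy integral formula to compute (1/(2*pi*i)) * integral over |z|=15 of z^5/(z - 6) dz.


Step 1: f(z) = z^5, a = 6 is inside |z| = 15
Step 2: By Cauchy integral formula: (1/(2pi*i)) * integral = f(a)
Step 3: f(6) = 6^5 = 7776

7776


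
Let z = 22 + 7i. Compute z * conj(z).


Step 1: conj(z) = 22 - 7i
Step 2: z * conj(z) = 22^2 + 7^2
Step 3: = 484 + 49 = 533

533


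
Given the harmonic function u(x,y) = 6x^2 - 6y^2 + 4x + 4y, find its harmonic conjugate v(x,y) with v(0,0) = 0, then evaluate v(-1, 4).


Step 1: v_x = -u_y = 12y - 4
Step 2: v_y = u_x = 12x + 4
Step 3: v = 12xy - 4x + 4y + C
Step 4: v(0,0) = 0 => C = 0
Step 5: v(-1, 4) = -28

-28


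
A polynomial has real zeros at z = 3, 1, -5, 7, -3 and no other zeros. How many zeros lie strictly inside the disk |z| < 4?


Step 1: Check each root:
  z = 3: |3| = 3 < 4
  z = 1: |1| = 1 < 4
  z = -5: |-5| = 5 >= 4
  z = 7: |7| = 7 >= 4
  z = -3: |-3| = 3 < 4
Step 2: Count = 3

3


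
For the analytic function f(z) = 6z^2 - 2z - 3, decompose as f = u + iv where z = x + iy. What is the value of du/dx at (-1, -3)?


Step 1: f(z) = 6(x+iy)^2 - 2(x+iy) - 3
Step 2: u = 6(x^2 - y^2) - 2x - 3
Step 3: u_x = 12x - 2
Step 4: At (-1, -3): u_x = -12 - 2 = -14

-14


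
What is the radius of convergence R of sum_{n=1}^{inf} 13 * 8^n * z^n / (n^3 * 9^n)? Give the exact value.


Step 1: General term a_n = 13 * 8^n / (n^3 * 9^n)
Step 2: By the root test, |a_n|^(1/n) = 13^(1/n) * 8 / (n^(3/n) * 9) -> 8/9 as n -> infinity (since 13^(1/n) -> 1 and n^(3/n) -> 1)
Step 3: R = 1/lim|a_n|^(1/n) = 9/8

9/8


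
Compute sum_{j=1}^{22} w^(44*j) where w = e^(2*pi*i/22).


Step 1: The sum sum_{j=1}^{n} w^(k*j) equals n if n | k, else 0.
Step 2: Here n = 22, k = 44
Step 3: Does n divide k? 22 | 44 -> True
Step 4: Sum = 22

22


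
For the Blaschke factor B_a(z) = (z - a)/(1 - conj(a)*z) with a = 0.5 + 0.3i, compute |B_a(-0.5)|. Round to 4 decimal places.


Step 1: Numerator z0 - a = -0.5 - (0.5 + 0.3i) = -1 - 0.3i
Step 2: Denominator 1 - conj(a)*z0 = 1 - (0.5 - 0.3i)*(-0.5) = 1.25 - 0.15i
Step 3: |z0 - a|^2 = (-1)^2 + (-0.3)^2 = 1.09; |1 - conj(a)*z0|^2 = 1.25^2 + (-0.15)^2 = 1.585
Step 4: |B_a(-0.5)| = sqrt(1.09 / 1.585) = sqrt(0.687697)
Step 5: = 0.8293

0.8293


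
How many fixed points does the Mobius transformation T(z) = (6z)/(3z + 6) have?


Step 1: Fixed points satisfy T(z) = z
Step 2: 3z^2 = 0
Step 3: Discriminant = 0^2 - 4*3*0 = 0
Step 4: Number of fixed points = 1

1


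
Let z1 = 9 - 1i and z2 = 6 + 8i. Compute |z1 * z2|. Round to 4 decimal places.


Step 1: |z1| = sqrt(9^2 + (-1)^2) = sqrt(82)
Step 2: |z2| = sqrt(6^2 + 8^2) = sqrt(100)
Step 3: |z1*z2| = |z1|*|z2| = sqrt(82) * sqrt(100) = sqrt(82 * 100) = sqrt(8200)
Step 4: = 90.5539

90.5539


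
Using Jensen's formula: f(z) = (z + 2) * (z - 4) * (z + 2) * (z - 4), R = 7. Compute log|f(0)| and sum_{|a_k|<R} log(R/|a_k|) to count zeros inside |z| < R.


Jensen's formula: (1/2pi)*integral log|f(Re^it)|dt = log|f(0)| + sum_{|a_k|<R} log(R/|a_k|)
Step 1: f(0) = 2 * (-4) * 2 * (-4) = 64
Step 2: log|f(0)| = log|-2| + log|4| + log|-2| + log|4| = 4.1589
Step 3: Zeros inside |z| < 7: -2, 4, -2, 4
Step 4: Jensen sum = log(7/2) + log(7/4) + log(7/2) + log(7/4) = 3.6248
Step 5: n(R) = number of terms in the Jensen sum = count of zeros inside |z| < 7 = 4

4


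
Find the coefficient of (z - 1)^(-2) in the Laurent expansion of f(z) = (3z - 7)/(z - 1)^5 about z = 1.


Step 1: Write the numerator in powers of (z - 1): 3z - 7 = 3(z - 1) + (3*1 - 7) = 3(z - 1) - 4
Step 2: Divide by (z - 1)^5: f(z) = -4(z - 1)^(-5) + 3(z - 1)^(-4)
Step 3: This finite sum is the Laurent series of f about z = 1.
Step 4: Only the powers -5 and -4 appear, so the coefficient of (z - 1)^(-2) = 0

0


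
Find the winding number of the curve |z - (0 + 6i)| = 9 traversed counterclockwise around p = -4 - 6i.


Step 1: Center c = (0, 6), radius = 9
Step 2: |p - c|^2 = (-4)^2 + (-12)^2 = 160
Step 3: r^2 = 81
Step 4: |p-c| > r so winding number = 0

0


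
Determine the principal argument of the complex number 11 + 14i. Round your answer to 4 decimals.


Step 1: z = 11 + 14i
Step 2: arg(z) = atan2(14, 11)
Step 3: arg(z) = 0.9048

0.9048


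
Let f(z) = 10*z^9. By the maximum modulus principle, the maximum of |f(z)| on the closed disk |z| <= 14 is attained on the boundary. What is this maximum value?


Step 1: On |z| = 14, |f(z)| = 10 * |z|^9 = 10 * 14^9
Step 2: By maximum modulus principle, maximum is on boundary.
Step 3: Maximum = 10 * 20661046784 = 206610467840

206610467840


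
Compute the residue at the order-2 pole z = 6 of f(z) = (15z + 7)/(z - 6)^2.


Step 1: Pole of order 2 at z = 6
Step 2: Res = lim d/dz [(z - 6)^2 * f(z)] as z -> 6
Step 3: (z - 6)^2 * f(z) = 15z + 7
Step 4: d/dz[15z + 7] = 15

15


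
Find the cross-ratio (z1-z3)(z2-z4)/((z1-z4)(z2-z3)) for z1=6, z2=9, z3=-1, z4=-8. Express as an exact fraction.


Step 1: (z1-z3)(z2-z4) = 7 * 17 = 119
Step 2: (z1-z4)(z2-z3) = 14 * 10 = 140
Step 3: Cross-ratio = 119/140 = 17/20

17/20


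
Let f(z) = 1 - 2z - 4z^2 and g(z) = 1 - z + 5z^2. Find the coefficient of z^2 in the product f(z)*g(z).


Step 1: z^2 term in f*g comes from: (1)*(5z^2) + (-2z)*(-z) + (-4z^2)*(1)
Step 2: = 5 + 2 - 4
Step 3: = 3

3


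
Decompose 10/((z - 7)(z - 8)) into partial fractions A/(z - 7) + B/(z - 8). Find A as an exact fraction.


Step 1: Multiply both sides by (z - 7) and set z = 7
Step 2: A = 10 / (7 - 8)
Step 3: A = 10 / (-1)
Step 4: A = -10

-10


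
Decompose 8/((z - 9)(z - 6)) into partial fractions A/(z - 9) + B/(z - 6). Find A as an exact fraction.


Step 1: Multiply both sides by (z - 9) and set z = 9
Step 2: A = 8 / (9 - 6)
Step 3: A = 8 / 3
Step 4: A = 8/3

8/3


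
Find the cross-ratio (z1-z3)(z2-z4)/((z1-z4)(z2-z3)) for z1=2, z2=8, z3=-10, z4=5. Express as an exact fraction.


Step 1: (z1-z3)(z2-z4) = 12 * 3 = 36
Step 2: (z1-z4)(z2-z3) = (-3) * 18 = -54
Step 3: Cross-ratio = -36/54 = -2/3

-2/3


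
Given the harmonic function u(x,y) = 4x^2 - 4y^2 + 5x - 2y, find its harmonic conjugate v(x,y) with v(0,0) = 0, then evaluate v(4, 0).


Step 1: v_x = -u_y = 8y + 2
Step 2: v_y = u_x = 8x + 5
Step 3: v = 8xy + 2x + 5y + C
Step 4: v(0,0) = 0 => C = 0
Step 5: v(4, 0) = 8

8


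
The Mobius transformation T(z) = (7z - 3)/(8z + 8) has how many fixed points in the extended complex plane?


Step 1: Fixed points satisfy T(z) = z
Step 2: 8z^2 + z + 3 = 0
Step 3: Discriminant = 1^2 - 4*8*3 = -95
Step 4: Number of fixed points = 2

2


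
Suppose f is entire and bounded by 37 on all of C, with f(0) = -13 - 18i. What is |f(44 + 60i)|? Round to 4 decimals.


Step 1: By Liouville's theorem, a bounded entire function is constant.
Step 2: f(z) = f(0) = -13 - 18i for all z.
Step 3: |f(w)| = |-13 - 18i| = sqrt(169 + 324)
Step 4: = 22.2036

22.2036


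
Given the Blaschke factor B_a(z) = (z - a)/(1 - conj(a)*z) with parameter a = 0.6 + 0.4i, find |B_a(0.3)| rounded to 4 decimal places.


Step 1: Numerator z0 - a = 0.3 - (0.6 + 0.4i) = -0.3 - 0.4i
Step 2: Denominator 1 - conj(a)*z0 = 1 - (0.6 - 0.4i)*0.3 = 0.82 + 0.12i
Step 3: |z0 - a|^2 = (-0.3)^2 + (-0.4)^2 = 0.25; |1 - conj(a)*z0|^2 = 0.82^2 + 0.12^2 = 0.6868
Step 4: |B_a(0.3)| = sqrt(0.25 / 0.6868) = sqrt(0.364007)
Step 5: = 0.6033

0.6033


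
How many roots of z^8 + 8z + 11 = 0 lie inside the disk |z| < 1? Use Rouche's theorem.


Step 1: On |z| = 1 the three terms have sizes |z^8| = 1^8 = 1, |8z| = 8*1 = 8, |11| = 11
Step 2: The dominant term is g(z) = 11; let h(z) = z^8 + 8z so f = g + h
Step 3: On |z| = 1: |g| = 11 and |h| <= 1 + 8 = 9
Step 4: Since 11 > 9, |h| < |g| on |z| = 1, so by Rouche f has the same number of zeros as g inside |z| < 1
Step 5: g(z) = 11 is a nonzero constant with no zeros inside |z| < 1. Answer = 0

0


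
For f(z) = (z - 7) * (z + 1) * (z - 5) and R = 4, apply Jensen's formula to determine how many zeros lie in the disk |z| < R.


Jensen's formula: (1/2pi)*integral log|f(Re^it)|dt = log|f(0)| + sum_{|a_k|<R} log(R/|a_k|)
Step 1: f(0) = (-7) * 1 * (-5) = 35
Step 2: log|f(0)| = log|7| + log|-1| + log|5| = 3.5553
Step 3: Zeros inside |z| < 4: -1
Step 4: Jensen sum = log(4/1) = 1.3863
Step 5: n(R) = number of terms in the Jensen sum = count of zeros inside |z| < 4 = 1

1


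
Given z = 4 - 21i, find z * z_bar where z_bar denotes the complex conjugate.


Step 1: conj(z) = 4 + 21i
Step 2: z * conj(z) = 4^2 + (-21)^2
Step 3: = 16 + 441 = 457

457


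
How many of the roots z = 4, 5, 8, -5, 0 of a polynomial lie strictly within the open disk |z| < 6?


Step 1: Check each root:
  z = 4: |4| = 4 < 6
  z = 5: |5| = 5 < 6
  z = 8: |8| = 8 >= 6
  z = -5: |-5| = 5 < 6
  z = 0: |0| = 0 < 6
Step 2: Count = 4

4


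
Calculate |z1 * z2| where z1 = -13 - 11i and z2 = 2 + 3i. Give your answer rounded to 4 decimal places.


Step 1: |z1| = sqrt((-13)^2 + (-11)^2) = sqrt(290)
Step 2: |z2| = sqrt(2^2 + 3^2) = sqrt(13)
Step 3: |z1*z2| = |z1|*|z2| = sqrt(290) * sqrt(13) = sqrt(290 * 13) = sqrt(3770)
Step 4: = 61.4003

61.4003


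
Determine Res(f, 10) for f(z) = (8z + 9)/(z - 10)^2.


Step 1: Pole of order 2 at z = 10
Step 2: Res = lim d/dz [(z - 10)^2 * f(z)] as z -> 10
Step 3: (z - 10)^2 * f(z) = 8z + 9
Step 4: d/dz[8z + 9] = 8

8


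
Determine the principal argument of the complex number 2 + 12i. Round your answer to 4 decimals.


Step 1: z = 2 + 12i
Step 2: arg(z) = atan2(12, 2)
Step 3: arg(z) = 1.4056

1.4056


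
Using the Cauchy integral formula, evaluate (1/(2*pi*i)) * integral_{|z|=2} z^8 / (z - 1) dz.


Step 1: f(z) = z^8, a = 1 is inside |z| = 2
Step 2: By Cauchy integral formula: (1/(2pi*i)) * integral = f(a)
Step 3: f(1) = 1^8 = 1

1


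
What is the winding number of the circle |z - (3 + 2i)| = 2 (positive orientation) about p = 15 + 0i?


Step 1: Center c = (3, 2), radius = 2
Step 2: |p - c|^2 = 12^2 + (-2)^2 = 148
Step 3: r^2 = 4
Step 4: |p-c| > r so winding number = 0

0


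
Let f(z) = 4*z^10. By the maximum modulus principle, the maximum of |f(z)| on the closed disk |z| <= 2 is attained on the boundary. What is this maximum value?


Step 1: On |z| = 2, |f(z)| = 4 * |z|^10 = 4 * 2^10
Step 2: By maximum modulus principle, maximum is on boundary.
Step 3: Maximum = 4 * 1024 = 4096

4096


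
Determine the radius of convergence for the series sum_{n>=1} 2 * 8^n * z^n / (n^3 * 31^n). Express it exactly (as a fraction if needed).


Step 1: General term a_n = 2 * 8^n / (n^3 * 31^n)
Step 2: By the root test, |a_n|^(1/n) = 2^(1/n) * 8 / (n^(3/n) * 31) -> 8/31 as n -> infinity (since 2^(1/n) -> 1 and n^(3/n) -> 1)
Step 3: R = 1/lim|a_n|^(1/n) = 31/8

31/8


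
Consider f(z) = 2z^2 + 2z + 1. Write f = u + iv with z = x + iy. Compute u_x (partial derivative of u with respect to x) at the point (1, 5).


Step 1: f(z) = 2(x+iy)^2 + 2(x+iy) + 1
Step 2: u = 2(x^2 - y^2) + 2x + 1
Step 3: u_x = 4x + 2
Step 4: At (1, 5): u_x = 4 + 2 = 6

6


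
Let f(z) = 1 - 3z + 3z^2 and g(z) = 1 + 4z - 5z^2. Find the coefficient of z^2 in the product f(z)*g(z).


Step 1: z^2 term in f*g comes from: (1)*(-5z^2) + (-3z)*(4z) + (3z^2)*(1)
Step 2: = -5 - 12 + 3
Step 3: = -14

-14


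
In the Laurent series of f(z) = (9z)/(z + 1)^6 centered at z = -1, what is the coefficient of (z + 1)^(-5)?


Step 1: Write the numerator in powers of (z + 1): 9z = 9(z + 1) + (9*(-1) + 0) = 9(z + 1) - 9
Step 2: Divide by (z + 1)^6: f(z) = -9(z + 1)^(-6) + 9(z + 1)^(-5)
Step 3: This finite sum is the Laurent series of f about z = -1.
Step 4: Coefficient of (z + 1)^(-5) = coefficient of (z + 1) in the re-centred numerator = 9

9


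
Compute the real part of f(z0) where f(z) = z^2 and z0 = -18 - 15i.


Step 1: z0 = -18 - 15i
Step 2: z0^2 = (-18)^2 - (-15)^2 + 540i
Step 3: real part = 324 - 225 = 99

99


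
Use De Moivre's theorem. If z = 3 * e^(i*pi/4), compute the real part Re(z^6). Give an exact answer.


Step 1: By De Moivre's theorem, z^6 = 3^6 * e^(i*6*pi/4) = 729 * (cos(3*pi/2) + i*sin(3*pi/2))
Step 2: |z|^6 = 3^6 = 729
Step 3: The angle 3*pi/2 already lies in [0, 2*pi)
Step 4: cos(3*pi/2) = 0
Step 5: Re(z^6) = 729 * 0 = 0

0


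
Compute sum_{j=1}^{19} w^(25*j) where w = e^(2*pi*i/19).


Step 1: The sum sum_{j=1}^{n} w^(k*j) equals n if n | k, else 0.
Step 2: Here n = 19, k = 25
Step 3: Does n divide k? 19 | 25 -> False
Step 4: Sum = 0

0


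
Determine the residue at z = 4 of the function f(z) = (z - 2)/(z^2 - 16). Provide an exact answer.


Step 1: Q(z) = z^2 - 16 = (z - 4)(z + 4)
Step 2: Q'(z) = 2z
Step 3: Q'(4) = 8, P(4) = 2
Step 4: Res = P(4)/Q'(4) = 2/8 = 1/4

1/4


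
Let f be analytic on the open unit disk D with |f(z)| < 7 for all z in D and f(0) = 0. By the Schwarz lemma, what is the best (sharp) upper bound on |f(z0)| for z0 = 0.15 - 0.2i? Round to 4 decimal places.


Step 1: g = f/7 maps D -> D with g(0) = 0, so by the Schwarz lemma |g(z)| <= |z|, i.e. |f(z)| <= 7|z|; this is sharp (f(z) = 7z).
Step 2: |z0|^2 = 0.15^2 + (-0.2)^2 = 0.0625
Step 3: |z0| = sqrt(0.0625) = 0.25
Step 4: Best bound = 7 * |z0| = 7 * 0.25 = 1.75

1.75


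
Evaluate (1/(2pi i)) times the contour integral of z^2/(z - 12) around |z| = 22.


Step 1: f(z) = z^2, a = 12 is inside |z| = 22
Step 2: By Cauchy integral formula: (1/(2pi*i)) * integral = f(a)
Step 3: f(12) = 12^2 = 144

144


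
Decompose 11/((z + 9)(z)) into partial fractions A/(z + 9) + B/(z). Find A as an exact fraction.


Step 1: Multiply both sides by (z + 9) and set z = -9
Step 2: A = 11 / (-9 - 0)
Step 3: A = 11 / (-9)
Step 4: A = -11/9

-11/9


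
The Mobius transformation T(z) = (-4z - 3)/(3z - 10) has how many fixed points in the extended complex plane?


Step 1: Fixed points satisfy T(z) = z
Step 2: 3z^2 - 6z + 3 = 0
Step 3: Discriminant = (-6)^2 - 4*3*3 = 0
Step 4: Number of fixed points = 1

1


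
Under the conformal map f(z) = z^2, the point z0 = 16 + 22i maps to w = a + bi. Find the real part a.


Step 1: z0 = 16 + 22i
Step 2: z0^2 = 16^2 - 22^2 + 704i
Step 3: real part = 256 - 484 = -228

-228


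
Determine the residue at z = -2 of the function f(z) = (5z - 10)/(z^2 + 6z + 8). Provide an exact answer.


Step 1: Q(z) = z^2 + 6z + 8 = (z + 2)(z + 4)
Step 2: Q'(z) = 2z + 6
Step 3: Q'(-2) = 2, P(-2) = -20
Step 4: Res = P(-2)/Q'(-2) = -20/2 = -10

-10


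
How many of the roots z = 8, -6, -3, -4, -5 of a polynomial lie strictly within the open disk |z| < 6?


Step 1: Check each root:
  z = 8: |8| = 8 >= 6
  z = -6: |-6| = 6 >= 6
  z = -3: |-3| = 3 < 6
  z = -4: |-4| = 4 < 6
  z = -5: |-5| = 5 < 6
Step 2: Count = 3

3


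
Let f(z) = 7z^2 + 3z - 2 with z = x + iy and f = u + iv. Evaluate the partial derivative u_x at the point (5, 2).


Step 1: f(z) = 7(x+iy)^2 + 3(x+iy) - 2
Step 2: u = 7(x^2 - y^2) + 3x - 2
Step 3: u_x = 14x + 3
Step 4: At (5, 2): u_x = 70 + 3 = 73

73


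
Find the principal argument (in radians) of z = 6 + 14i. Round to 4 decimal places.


Step 1: z = 6 + 14i
Step 2: arg(z) = atan2(14, 6)
Step 3: arg(z) = 1.1659

1.1659


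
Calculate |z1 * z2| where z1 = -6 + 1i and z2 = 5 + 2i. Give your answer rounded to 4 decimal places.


Step 1: |z1| = sqrt((-6)^2 + 1^2) = sqrt(37)
Step 2: |z2| = sqrt(5^2 + 2^2) = sqrt(29)
Step 3: |z1*z2| = |z1|*|z2| = sqrt(37) * sqrt(29) = sqrt(37 * 29) = sqrt(1073)
Step 4: = 32.7567

32.7567


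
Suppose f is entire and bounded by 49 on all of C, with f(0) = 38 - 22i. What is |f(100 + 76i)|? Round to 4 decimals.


Step 1: By Liouville's theorem, a bounded entire function is constant.
Step 2: f(z) = f(0) = 38 - 22i for all z.
Step 3: |f(w)| = |38 - 22i| = sqrt(1444 + 484)
Step 4: = 43.909

43.909


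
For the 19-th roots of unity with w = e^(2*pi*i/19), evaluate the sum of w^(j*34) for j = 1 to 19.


Step 1: The sum sum_{j=1}^{n} w^(k*j) equals n if n | k, else 0.
Step 2: Here n = 19, k = 34
Step 3: Does n divide k? 19 | 34 -> False
Step 4: Sum = 0

0


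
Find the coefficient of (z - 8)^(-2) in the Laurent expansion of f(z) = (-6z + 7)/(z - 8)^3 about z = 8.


Step 1: Write the numerator in powers of (z - 8): -6z + 7 = -6(z - 8) + (-6*8 + 7) = -6(z - 8) - 41
Step 2: Divide by (z - 8)^3: f(z) = -41(z - 8)^(-3) - 6(z - 8)^(-2)
Step 3: This finite sum is the Laurent series of f about z = 8.
Step 4: Coefficient of (z - 8)^(-2) = coefficient of (z - 8) in the re-centred numerator = -6

-6


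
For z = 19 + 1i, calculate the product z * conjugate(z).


Step 1: conj(z) = 19 - 1i
Step 2: z * conj(z) = 19^2 + 1^2
Step 3: = 361 + 1 = 362

362


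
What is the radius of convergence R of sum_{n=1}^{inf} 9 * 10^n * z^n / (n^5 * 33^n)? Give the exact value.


Step 1: General term a_n = 9 * 10^n / (n^5 * 33^n)
Step 2: By the root test, |a_n|^(1/n) = 9^(1/n) * 10 / (n^(5/n) * 33) -> 10/33 as n -> infinity (since 9^(1/n) -> 1 and n^(5/n) -> 1)
Step 3: R = 1/lim|a_n|^(1/n) = 33/10

33/10


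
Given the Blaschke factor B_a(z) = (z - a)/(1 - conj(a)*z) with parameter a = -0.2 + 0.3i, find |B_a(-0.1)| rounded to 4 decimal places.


Step 1: Numerator z0 - a = -0.1 - (-0.2 + 0.3i) = 0.1 - 0.3i
Step 2: Denominator 1 - conj(a)*z0 = 1 - (-0.2 - 0.3i)*(-0.1) = 0.98 - 0.03i
Step 3: |z0 - a|^2 = 0.1^2 + (-0.3)^2 = 0.1; |1 - conj(a)*z0|^2 = 0.98^2 + (-0.03)^2 = 0.9613
Step 4: |B_a(-0.1)| = sqrt(0.1 / 0.9613) = sqrt(0.104026)
Step 5: = 0.3225

0.3225


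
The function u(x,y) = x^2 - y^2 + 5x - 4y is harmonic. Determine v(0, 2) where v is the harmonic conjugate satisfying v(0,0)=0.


Step 1: v_x = -u_y = 2y + 4
Step 2: v_y = u_x = 2x + 5
Step 3: v = 2xy + 4x + 5y + C
Step 4: v(0,0) = 0 => C = 0
Step 5: v(0, 2) = 10

10


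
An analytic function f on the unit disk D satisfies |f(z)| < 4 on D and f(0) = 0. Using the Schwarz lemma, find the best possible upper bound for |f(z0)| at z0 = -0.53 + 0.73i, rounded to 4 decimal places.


Step 1: g = f/4 maps D -> D with g(0) = 0, so by the Schwarz lemma |g(z)| <= |z|, i.e. |f(z)| <= 4|z|; this is sharp (f(z) = 4z).
Step 2: |z0|^2 = (-0.53)^2 + 0.73^2 = 0.8138
Step 3: |z0| = sqrt(0.8138) = 0.902109
Step 4: Best bound = 4 * |z0| = 4 * 0.902109 = 3.6084

3.6084


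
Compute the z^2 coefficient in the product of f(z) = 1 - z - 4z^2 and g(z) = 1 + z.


Step 1: z^2 term in f*g comes from: (1)*(0) + (-z)*(z) + (-4z^2)*(1)
Step 2: = 0 - 1 - 4
Step 3: = -5

-5


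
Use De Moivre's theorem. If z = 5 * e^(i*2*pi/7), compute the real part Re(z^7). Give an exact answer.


Step 1: By De Moivre's theorem, z^7 = 5^7 * e^(i*7*2*pi/7) = 78125 * (cos(2*pi) + i*sin(2*pi))
Step 2: |z|^7 = 5^7 = 78125
Step 3: Reduce the angle mod 2*pi: 2*pi - 2*pi = 0
Step 4: cos(0) = 1
Step 5: Re(z^7) = 78125 * 1 = 78125

78125


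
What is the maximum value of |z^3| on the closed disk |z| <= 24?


Step 1: On |z| = 24, |f(z)| = |z|^3 = 24^3
Step 2: By maximum modulus principle, maximum is on boundary.
Step 3: Maximum = 13824 = 13824

13824


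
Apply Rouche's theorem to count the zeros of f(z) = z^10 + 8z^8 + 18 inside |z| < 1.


Step 1: On |z| = 1 the three terms have sizes |z^10| = 1^10 = 1, |8z^8| = 8*1^8 = 8, |18| = 18
Step 2: The dominant term is g(z) = 18; let h(z) = z^10 + 8z^8 so f = g + h
Step 3: On |z| = 1: |g| = 18 and |h| <= 1 + 8 = 9
Step 4: Since 18 > 9, |h| < |g| on |z| = 1, so by Rouche f has the same number of zeros as g inside |z| < 1
Step 5: g(z) = 18 is a nonzero constant with no zeros inside |z| < 1. Answer = 0

0


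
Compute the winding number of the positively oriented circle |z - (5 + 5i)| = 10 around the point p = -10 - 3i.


Step 1: Center c = (5, 5), radius = 10
Step 2: |p - c|^2 = (-15)^2 + (-8)^2 = 289
Step 3: r^2 = 100
Step 4: |p-c| > r so winding number = 0

0


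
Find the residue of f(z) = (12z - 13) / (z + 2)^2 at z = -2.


Step 1: Pole of order 2 at z = -2
Step 2: Res = lim d/dz [(z + 2)^2 * f(z)] as z -> -2
Step 3: (z + 2)^2 * f(z) = 12z - 13
Step 4: d/dz[12z - 13] = 12

12


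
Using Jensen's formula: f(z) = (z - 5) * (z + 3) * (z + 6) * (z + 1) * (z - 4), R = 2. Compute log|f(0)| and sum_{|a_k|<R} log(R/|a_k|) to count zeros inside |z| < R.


Jensen's formula: (1/2pi)*integral log|f(Re^it)|dt = log|f(0)| + sum_{|a_k|<R} log(R/|a_k|)
Step 1: f(0) = (-5) * 3 * 6 * 1 * (-4) = 360
Step 2: log|f(0)| = log|5| + log|-3| + log|-6| + log|-1| + log|4| = 5.8861
Step 3: Zeros inside |z| < 2: -1
Step 4: Jensen sum = log(2/1) = 0.6931
Step 5: n(R) = number of terms in the Jensen sum = count of zeros inside |z| < 2 = 1

1


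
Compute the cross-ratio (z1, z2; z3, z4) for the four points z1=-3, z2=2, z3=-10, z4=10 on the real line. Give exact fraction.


Step 1: (z1-z3)(z2-z4) = 7 * (-8) = -56
Step 2: (z1-z4)(z2-z3) = (-13) * 12 = -156
Step 3: Cross-ratio = 56/156 = 14/39

14/39


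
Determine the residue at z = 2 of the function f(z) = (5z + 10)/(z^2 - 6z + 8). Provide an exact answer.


Step 1: Q(z) = z^2 - 6z + 8 = (z - 2)(z - 4)
Step 2: Q'(z) = 2z - 6
Step 3: Q'(2) = -2, P(2) = 20
Step 4: Res = P(2)/Q'(2) = 20/(-2) = -10

-10


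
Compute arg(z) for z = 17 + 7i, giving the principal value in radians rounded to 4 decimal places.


Step 1: z = 17 + 7i
Step 2: arg(z) = atan2(7, 17)
Step 3: arg(z) = 0.3906

0.3906


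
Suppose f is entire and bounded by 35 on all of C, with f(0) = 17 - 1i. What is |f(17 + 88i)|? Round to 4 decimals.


Step 1: By Liouville's theorem, a bounded entire function is constant.
Step 2: f(z) = f(0) = 17 - 1i for all z.
Step 3: |f(w)| = |17 - 1i| = sqrt(289 + 1)
Step 4: = 17.0294

17.0294


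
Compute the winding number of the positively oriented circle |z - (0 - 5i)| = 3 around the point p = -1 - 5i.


Step 1: Center c = (0, -5), radius = 3
Step 2: |p - c|^2 = (-1)^2 + 0^2 = 1
Step 3: r^2 = 9
Step 4: |p-c| < r so winding number = 1

1


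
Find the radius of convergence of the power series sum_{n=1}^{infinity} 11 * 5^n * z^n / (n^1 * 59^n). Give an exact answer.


Step 1: General term a_n = 11 * 5^n / (n^1 * 59^n)
Step 2: By the root test, |a_n|^(1/n) = 11^(1/n) * 5 / (n^(1/n) * 59) -> 5/59 as n -> infinity (since 11^(1/n) -> 1 and n^(1/n) -> 1)
Step 3: R = 1/lim|a_n|^(1/n) = 59/5

59/5


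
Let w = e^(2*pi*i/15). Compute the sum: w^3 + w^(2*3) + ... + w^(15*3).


Step 1: The sum sum_{j=1}^{n} w^(k*j) equals n if n | k, else 0.
Step 2: Here n = 15, k = 3
Step 3: Does n divide k? 15 | 3 -> False
Step 4: Sum = 0

0


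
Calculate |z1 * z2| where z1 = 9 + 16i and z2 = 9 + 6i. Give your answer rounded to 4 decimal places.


Step 1: |z1| = sqrt(9^2 + 16^2) = sqrt(337)
Step 2: |z2| = sqrt(9^2 + 6^2) = sqrt(117)
Step 3: |z1*z2| = |z1|*|z2| = sqrt(337) * sqrt(117) = sqrt(337 * 117) = sqrt(39429)
Step 4: = 198.5674

198.5674


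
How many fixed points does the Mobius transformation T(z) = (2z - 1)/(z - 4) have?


Step 1: Fixed points satisfy T(z) = z
Step 2: z^2 - 6z + 1 = 0
Step 3: Discriminant = (-6)^2 - 4*1*1 = 32
Step 4: Number of fixed points = 2

2


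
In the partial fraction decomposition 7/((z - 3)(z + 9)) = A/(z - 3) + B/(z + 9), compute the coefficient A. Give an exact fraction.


Step 1: Multiply both sides by (z - 3) and set z = 3
Step 2: A = 7 / (3 + 9)
Step 3: A = 7 / 12
Step 4: A = 7/12

7/12


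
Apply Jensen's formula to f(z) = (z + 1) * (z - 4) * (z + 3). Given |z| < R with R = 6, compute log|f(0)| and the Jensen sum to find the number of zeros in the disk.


Jensen's formula: (1/2pi)*integral log|f(Re^it)|dt = log|f(0)| + sum_{|a_k|<R} log(R/|a_k|)
Step 1: f(0) = 1 * (-4) * 3 = -12
Step 2: log|f(0)| = log|-1| + log|4| + log|-3| = 2.4849
Step 3: Zeros inside |z| < 6: -1, 4, -3
Step 4: Jensen sum = log(6/1) + log(6/4) + log(6/3) = 2.8904
Step 5: n(R) = number of terms in the Jensen sum = count of zeros inside |z| < 6 = 3

3


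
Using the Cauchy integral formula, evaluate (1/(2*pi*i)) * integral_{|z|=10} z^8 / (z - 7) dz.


Step 1: f(z) = z^8, a = 7 is inside |z| = 10
Step 2: By Cauchy integral formula: (1/(2pi*i)) * integral = f(a)
Step 3: f(7) = 7^8 = 5764801

5764801
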